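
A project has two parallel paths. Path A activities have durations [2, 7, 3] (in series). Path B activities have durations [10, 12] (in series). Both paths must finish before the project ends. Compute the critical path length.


Path A total = 2 + 7 + 3 = 12
Path B total = 10 + 12 = 22
Critical path = longest path = max(12, 22) = 22

22


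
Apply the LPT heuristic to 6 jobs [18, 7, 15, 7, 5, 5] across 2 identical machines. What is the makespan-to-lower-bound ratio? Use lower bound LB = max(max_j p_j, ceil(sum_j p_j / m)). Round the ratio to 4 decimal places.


LPT order: [18, 15, 7, 7, 5, 5]
Machine loads after assignment: [30, 27]
LPT makespan = 30
Lower bound = max(max_job, ceil(total/2)) = max(18, 29) = 29
Ratio = 30 / 29 = 1.0345

1.0345


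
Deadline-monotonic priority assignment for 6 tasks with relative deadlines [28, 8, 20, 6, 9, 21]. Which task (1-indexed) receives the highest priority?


Sort tasks by relative deadline (ascending):
  Task 4: deadline = 6
  Task 2: deadline = 8
  Task 5: deadline = 9
  Task 3: deadline = 20
  Task 6: deadline = 21
  Task 1: deadline = 28
Priority order (highest first): [4, 2, 5, 3, 6, 1]
Highest priority task = 4

4


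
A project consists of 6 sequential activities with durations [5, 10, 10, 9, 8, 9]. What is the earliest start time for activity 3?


Activity 3 starts after activities 1 through 2 complete.
Predecessor durations: [5, 10]
ES = 5 + 10 = 15

15


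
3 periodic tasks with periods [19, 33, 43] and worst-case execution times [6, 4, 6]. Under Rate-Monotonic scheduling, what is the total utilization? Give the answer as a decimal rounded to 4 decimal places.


Compute individual utilizations (exact fractions):
  Task 1: C/T = 6/19 (approx. 0.3158)
  Task 2: C/T = 4/33 (approx. 0.1212)
  Task 3: C/T = 6/43 (approx. 0.1395)
Total utilization U = 6/19 + 4/33 + 6/43 = 15544/26961
Rounded to 4 decimal places: U = 0.5765
RM (Liu & Layland) bound for 3 tasks = 0.779763; compare with U = 15544/26961 (approx. 0.576536)
U <= bound, so schedulable by RM sufficient condition.

0.5765


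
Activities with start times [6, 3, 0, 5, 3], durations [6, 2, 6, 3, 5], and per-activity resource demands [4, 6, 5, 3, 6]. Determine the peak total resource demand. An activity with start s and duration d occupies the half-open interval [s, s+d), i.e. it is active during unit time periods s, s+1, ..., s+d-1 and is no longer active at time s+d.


Each activity i is active on [start_i, start_i + duration_i).
Compute total resource usage per time slot:
  t=0: active resources = [5], total = 5
  t=1: active resources = [5], total = 5
  t=2: active resources = [5], total = 5
  t=3: active resources = [6, 5, 6], total = 17
  t=4: active resources = [6, 5, 6], total = 17
  t=5: active resources = [5, 3, 6], total = 14
  t=6: active resources = [4, 3, 6], total = 13
  t=7: active resources = [4, 3, 6], total = 13
  t=8: active resources = [4], total = 4
  t=9: active resources = [4], total = 4
  t=10: active resources = [4], total = 4
  t=11: active resources = [4], total = 4
Peak resource demand = 17

17


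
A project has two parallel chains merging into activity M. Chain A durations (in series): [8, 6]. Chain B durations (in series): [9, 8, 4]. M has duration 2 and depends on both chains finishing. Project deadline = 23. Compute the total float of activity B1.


Forward pass: ES(B1) = sum of predecessors on chain B = 0
EF = ES + duration = 0 + 9 = 9
Backward pass: LF(M) = deadline = 23; LS(M) = 23 - 2 = 21
LF(B1) = LS(M) - sum(successors on chain B) = 21 - 12 = 9
LS = LF - duration = 9 - 9 = 0
Total float = LS - ES = 0 - 0 = 0

0


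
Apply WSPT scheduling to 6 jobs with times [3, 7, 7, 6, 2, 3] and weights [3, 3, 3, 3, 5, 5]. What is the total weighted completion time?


Compute p/w ratios and sort ascending (WSPT): [(2, 5), (3, 5), (3, 3), (6, 3), (7, 3), (7, 3)]
Compute weighted completion times:
  Job (p=2,w=5): C=2, w*C=5*2=10
  Job (p=3,w=5): C=5, w*C=5*5=25
  Job (p=3,w=3): C=8, w*C=3*8=24
  Job (p=6,w=3): C=14, w*C=3*14=42
  Job (p=7,w=3): C=21, w*C=3*21=63
  Job (p=7,w=3): C=28, w*C=3*28=84
Total weighted completion time = 248

248


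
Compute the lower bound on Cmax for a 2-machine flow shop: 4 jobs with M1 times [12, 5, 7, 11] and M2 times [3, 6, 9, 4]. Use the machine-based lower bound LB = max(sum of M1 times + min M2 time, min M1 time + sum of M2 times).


LB1 = sum(M1 times) + min(M2 times) = 35 + 3 = 38
LB2 = min(M1 times) + sum(M2 times) = 5 + 22 = 27
Lower bound = max(LB1, LB2) = max(38, 27) = 38

38


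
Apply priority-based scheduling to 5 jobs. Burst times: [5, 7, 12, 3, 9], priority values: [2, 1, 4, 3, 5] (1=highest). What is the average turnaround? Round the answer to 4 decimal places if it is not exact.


Sort by priority (ascending = highest first):
Order: [(1, 7), (2, 5), (3, 3), (4, 12), (5, 9)]
Completion times:
  Priority 1, burst=7, C=7
  Priority 2, burst=5, C=12
  Priority 3, burst=3, C=15
  Priority 4, burst=12, C=27
  Priority 5, burst=9, C=36
Average turnaround = 97/5 = 19.4

19.4


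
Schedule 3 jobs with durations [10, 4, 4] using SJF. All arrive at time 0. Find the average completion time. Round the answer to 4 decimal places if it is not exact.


SJF order (ascending): [4, 4, 10]
Completion times:
  Job 1: burst=4, C=4
  Job 2: burst=4, C=8
  Job 3: burst=10, C=18
Average completion = 30/3 = 10.0

10.0


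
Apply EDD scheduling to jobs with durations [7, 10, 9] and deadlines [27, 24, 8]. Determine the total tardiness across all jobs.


Sort by due date (EDD order): [(9, 8), (10, 24), (7, 27)]
Compute completion times and tardiness:
  Job 1: p=9, d=8, C=9, tardiness=max(0,9-8)=1
  Job 2: p=10, d=24, C=19, tardiness=max(0,19-24)=0
  Job 3: p=7, d=27, C=26, tardiness=max(0,26-27)=0
Total tardiness = 1

1


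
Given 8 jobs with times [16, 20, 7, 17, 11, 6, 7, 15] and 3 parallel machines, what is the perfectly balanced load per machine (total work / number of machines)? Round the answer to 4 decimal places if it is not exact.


Total processing time = 16 + 20 + 7 + 17 + 11 + 6 + 7 + 15 = 99
Number of machines = 3
Ideal balanced load = 99 / 3 = 33.0

33.0


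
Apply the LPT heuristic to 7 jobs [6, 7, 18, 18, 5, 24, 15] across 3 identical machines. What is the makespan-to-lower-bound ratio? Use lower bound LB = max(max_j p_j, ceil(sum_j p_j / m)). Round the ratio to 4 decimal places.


LPT order: [24, 18, 18, 15, 7, 6, 5]
Machine loads after assignment: [30, 33, 30]
LPT makespan = 33
Lower bound = max(max_job, ceil(total/3)) = max(24, 31) = 31
Ratio = 33 / 31 = 1.0645

1.0645


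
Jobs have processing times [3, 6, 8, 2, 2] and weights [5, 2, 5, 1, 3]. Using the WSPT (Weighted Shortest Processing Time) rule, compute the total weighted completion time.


Compute p/w ratios and sort ascending (WSPT): [(3, 5), (2, 3), (8, 5), (2, 1), (6, 2)]
Compute weighted completion times:
  Job (p=3,w=5): C=3, w*C=5*3=15
  Job (p=2,w=3): C=5, w*C=3*5=15
  Job (p=8,w=5): C=13, w*C=5*13=65
  Job (p=2,w=1): C=15, w*C=1*15=15
  Job (p=6,w=2): C=21, w*C=2*21=42
Total weighted completion time = 152

152


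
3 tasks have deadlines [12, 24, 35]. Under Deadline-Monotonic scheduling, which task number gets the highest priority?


Sort tasks by relative deadline (ascending):
  Task 1: deadline = 12
  Task 2: deadline = 24
  Task 3: deadline = 35
Priority order (highest first): [1, 2, 3]
Highest priority task = 1

1


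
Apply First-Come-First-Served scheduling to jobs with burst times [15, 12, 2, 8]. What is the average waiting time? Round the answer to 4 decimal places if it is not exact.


FCFS order (as given): [15, 12, 2, 8]
Waiting times:
  Job 1: wait = 0
  Job 2: wait = 15
  Job 3: wait = 27
  Job 4: wait = 29
Sum of waiting times = 71
Average waiting time = 71/4 = 17.75

17.75


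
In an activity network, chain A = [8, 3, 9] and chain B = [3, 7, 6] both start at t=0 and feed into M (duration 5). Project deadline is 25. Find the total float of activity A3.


Forward pass: ES(A3) = sum of predecessors on chain A = 11
EF = ES + duration = 11 + 9 = 20
Backward pass: LF(M) = deadline = 25; LS(M) = 25 - 5 = 20
LF(A3) = LS(M) - sum(successors on chain A) = 20 - 0 = 20
LS = LF - duration = 20 - 9 = 11
Total float = LS - ES = 11 - 11 = 0

0


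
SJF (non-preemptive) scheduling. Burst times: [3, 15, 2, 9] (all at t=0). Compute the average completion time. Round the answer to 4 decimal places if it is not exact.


SJF order (ascending): [2, 3, 9, 15]
Completion times:
  Job 1: burst=2, C=2
  Job 2: burst=3, C=5
  Job 3: burst=9, C=14
  Job 4: burst=15, C=29
Average completion = 50/4 = 12.5

12.5


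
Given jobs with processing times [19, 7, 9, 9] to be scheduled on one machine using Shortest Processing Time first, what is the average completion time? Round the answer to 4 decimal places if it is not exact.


Sort jobs by processing time (SPT order): [7, 9, 9, 19]
Compute completion times sequentially:
  Job 1: processing = 7, completes at 7
  Job 2: processing = 9, completes at 16
  Job 3: processing = 9, completes at 25
  Job 4: processing = 19, completes at 44
Sum of completion times = 92
Average completion time = 92/4 = 23.0

23.0


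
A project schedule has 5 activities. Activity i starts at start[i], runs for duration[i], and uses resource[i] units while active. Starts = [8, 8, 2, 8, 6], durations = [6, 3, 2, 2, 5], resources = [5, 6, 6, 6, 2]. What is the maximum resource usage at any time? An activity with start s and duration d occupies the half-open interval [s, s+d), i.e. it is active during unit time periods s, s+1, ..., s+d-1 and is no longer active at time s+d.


Each activity i is active on [start_i, start_i + duration_i).
Compute total resource usage per time slot:
  t=0: active resources = [], total = 0
  t=1: active resources = [], total = 0
  t=2: active resources = [6], total = 6
  t=3: active resources = [6], total = 6
  t=4: active resources = [], total = 0
  t=5: active resources = [], total = 0
  t=6: active resources = [2], total = 2
  t=7: active resources = [2], total = 2
  t=8: active resources = [5, 6, 6, 2], total = 19
  t=9: active resources = [5, 6, 6, 2], total = 19
  t=10: active resources = [5, 6, 2], total = 13
  t=11: active resources = [5], total = 5
  t=12: active resources = [5], total = 5
  t=13: active resources = [5], total = 5
Peak resource demand = 19

19


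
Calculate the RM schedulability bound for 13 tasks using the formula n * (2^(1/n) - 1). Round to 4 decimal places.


Compute 2^(1/13) = 1.0547660765
Subtract 1: 1.0547660765 - 1 = 0.0547660765
Multiply by n: 13 * 0.0547660765 = 0.7119589945
Round to 4 dp: 0.7120

0.7120


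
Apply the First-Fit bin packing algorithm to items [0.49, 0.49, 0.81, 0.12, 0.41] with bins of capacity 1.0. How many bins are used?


Place items sequentially using First-Fit:
  Item 0.49 -> new Bin 1
  Item 0.49 -> Bin 1 (now 0.98)
  Item 0.81 -> new Bin 2
  Item 0.12 -> Bin 2 (now 0.93)
  Item 0.41 -> new Bin 3
Total bins used = 3

3


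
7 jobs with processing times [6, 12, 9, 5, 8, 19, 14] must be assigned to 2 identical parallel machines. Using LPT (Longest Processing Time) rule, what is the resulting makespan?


Sort jobs in decreasing order (LPT): [19, 14, 12, 9, 8, 6, 5]
Assign each job to the least loaded machine:
  Machine 1: jobs [19, 9, 6, 5], load = 39
  Machine 2: jobs [14, 12, 8], load = 34
Makespan = max load = 39

39


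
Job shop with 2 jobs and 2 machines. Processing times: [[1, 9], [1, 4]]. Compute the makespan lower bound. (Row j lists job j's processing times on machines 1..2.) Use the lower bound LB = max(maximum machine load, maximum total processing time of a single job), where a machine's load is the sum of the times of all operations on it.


Machine loads:
  Machine 1: 1 + 1 = 2
  Machine 2: 9 + 4 = 13
Max machine load = 13
Job totals:
  Job 1: 10
  Job 2: 5
Max job total = 10
Lower bound = max(13, 10) = 13

13


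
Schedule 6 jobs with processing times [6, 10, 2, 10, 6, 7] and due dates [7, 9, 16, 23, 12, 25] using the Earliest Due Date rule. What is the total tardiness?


Sort by due date (EDD order): [(6, 7), (10, 9), (6, 12), (2, 16), (10, 23), (7, 25)]
Compute completion times and tardiness:
  Job 1: p=6, d=7, C=6, tardiness=max(0,6-7)=0
  Job 2: p=10, d=9, C=16, tardiness=max(0,16-9)=7
  Job 3: p=6, d=12, C=22, tardiness=max(0,22-12)=10
  Job 4: p=2, d=16, C=24, tardiness=max(0,24-16)=8
  Job 5: p=10, d=23, C=34, tardiness=max(0,34-23)=11
  Job 6: p=7, d=25, C=41, tardiness=max(0,41-25)=16
Total tardiness = 52

52


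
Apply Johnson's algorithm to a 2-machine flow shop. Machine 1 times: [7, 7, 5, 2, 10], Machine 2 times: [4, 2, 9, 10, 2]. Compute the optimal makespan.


Apply Johnson's rule:
  Group 1 (a <= b): [(4, 2, 10), (3, 5, 9)]
  Group 2 (a > b): [(1, 7, 4), (2, 7, 2), (5, 10, 2)]
Optimal job order: [4, 3, 1, 2, 5]
Schedule:
  Job 4: M1 done at 2, M2 done at 12
  Job 3: M1 done at 7, M2 done at 21
  Job 1: M1 done at 14, M2 done at 25
  Job 2: M1 done at 21, M2 done at 27
  Job 5: M1 done at 31, M2 done at 33
Makespan = 33

33


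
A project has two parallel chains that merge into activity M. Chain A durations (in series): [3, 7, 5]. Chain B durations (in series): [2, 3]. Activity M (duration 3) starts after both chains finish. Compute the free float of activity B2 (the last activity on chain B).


ES(B2) = sum of predecessors on chain B = 2
EF(B2) = ES + duration = 2 + 3 = 5
Successor of B2 is M. ES(M) = max(sum(A), sum(B)) = max(15, 5) = 15
Free float = ES(successor) - EF(current) = 15 - 5 = 10

10


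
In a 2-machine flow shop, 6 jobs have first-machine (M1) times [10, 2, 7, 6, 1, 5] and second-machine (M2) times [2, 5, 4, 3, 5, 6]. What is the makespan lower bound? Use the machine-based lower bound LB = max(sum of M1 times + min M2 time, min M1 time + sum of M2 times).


LB1 = sum(M1 times) + min(M2 times) = 31 + 2 = 33
LB2 = min(M1 times) + sum(M2 times) = 1 + 25 = 26
Lower bound = max(LB1, LB2) = max(33, 26) = 33

33


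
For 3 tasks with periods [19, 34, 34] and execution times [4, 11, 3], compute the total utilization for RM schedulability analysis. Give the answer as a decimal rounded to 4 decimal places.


Compute individual utilizations (exact fractions):
  Task 1: C/T = 4/19 (approx. 0.2105)
  Task 2: C/T = 11/34 (approx. 0.3235)
  Task 3: C/T = 3/34 (approx. 0.0882)
Total utilization U = 4/19 + 11/34 + 3/34 = 201/323
Rounded to 4 decimal places: U = 0.6223
RM (Liu & Layland) bound for 3 tasks = 0.779763; compare with U = 201/323 (approx. 0.622291)
U <= bound, so schedulable by RM sufficient condition.

0.6223


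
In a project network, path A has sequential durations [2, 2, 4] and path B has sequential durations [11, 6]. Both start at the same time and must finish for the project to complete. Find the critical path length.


Path A total = 2 + 2 + 4 = 8
Path B total = 11 + 6 = 17
Critical path = longest path = max(8, 17) = 17

17


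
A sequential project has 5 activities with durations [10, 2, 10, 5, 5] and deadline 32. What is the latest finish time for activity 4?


LF(activity 4) = deadline - sum of successor durations
Successors: activities 5 through 5 with durations [5]
Sum of successor durations = 5
LF = 32 - 5 = 27

27


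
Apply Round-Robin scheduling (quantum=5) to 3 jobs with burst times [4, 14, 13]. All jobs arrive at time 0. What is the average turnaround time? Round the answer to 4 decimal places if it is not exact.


Time quantum = 5
Execution trace:
  J1 runs 4 units, time = 4
  J2 runs 5 units, time = 9
  J3 runs 5 units, time = 14
  J2 runs 5 units, time = 19
  J3 runs 5 units, time = 24
  J2 runs 4 units, time = 28
  J3 runs 3 units, time = 31
Finish times: [4, 28, 31]
Average turnaround = 63/3 = 21.0

21.0


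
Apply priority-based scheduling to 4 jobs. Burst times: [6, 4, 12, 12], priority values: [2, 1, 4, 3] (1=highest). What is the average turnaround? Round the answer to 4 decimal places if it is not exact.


Sort by priority (ascending = highest first):
Order: [(1, 4), (2, 6), (3, 12), (4, 12)]
Completion times:
  Priority 1, burst=4, C=4
  Priority 2, burst=6, C=10
  Priority 3, burst=12, C=22
  Priority 4, burst=12, C=34
Average turnaround = 70/4 = 17.5

17.5


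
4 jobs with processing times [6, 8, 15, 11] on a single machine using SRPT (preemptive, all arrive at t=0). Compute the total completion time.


Since all jobs arrive at t=0, SRPT equals SPT ordering.
SPT order: [6, 8, 11, 15]
Completion times:
  Job 1: p=6, C=6
  Job 2: p=8, C=14
  Job 3: p=11, C=25
  Job 4: p=15, C=40
Total completion time = 6 + 14 + 25 + 40 = 85

85


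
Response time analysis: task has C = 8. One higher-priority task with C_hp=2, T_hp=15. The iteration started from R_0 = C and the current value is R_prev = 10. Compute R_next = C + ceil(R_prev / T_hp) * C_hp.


R_next = C + ceil(R_prev / T_hp) * C_hp
ceil(10 / 15) = ceil(0.6667) = 1
Interference = 1 * 2 = 2
R_next = 8 + 2 = 10
R_next = R_prev, so the iteration has converged (response time = 10).

10


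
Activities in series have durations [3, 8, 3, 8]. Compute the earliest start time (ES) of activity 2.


Activity 2 starts after activities 1 through 1 complete.
Predecessor durations: [3]
ES = 3 = 3

3


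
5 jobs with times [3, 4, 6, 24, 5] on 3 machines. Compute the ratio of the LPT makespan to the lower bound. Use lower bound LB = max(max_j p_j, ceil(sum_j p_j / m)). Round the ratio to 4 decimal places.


LPT order: [24, 6, 5, 4, 3]
Machine loads after assignment: [24, 9, 9]
LPT makespan = 24
Lower bound = max(max_job, ceil(total/3)) = max(24, 14) = 24
Ratio = 24 / 24 = 1.0

1.0


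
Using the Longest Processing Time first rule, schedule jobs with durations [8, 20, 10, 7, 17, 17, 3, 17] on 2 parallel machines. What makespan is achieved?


Sort jobs in decreasing order (LPT): [20, 17, 17, 17, 10, 8, 7, 3]
Assign each job to the least loaded machine:
  Machine 1: jobs [20, 17, 8, 3], load = 48
  Machine 2: jobs [17, 17, 10, 7], load = 51
Makespan = max load = 51

51


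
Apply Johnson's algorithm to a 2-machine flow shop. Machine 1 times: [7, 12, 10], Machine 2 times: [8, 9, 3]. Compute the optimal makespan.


Apply Johnson's rule:
  Group 1 (a <= b): [(1, 7, 8)]
  Group 2 (a > b): [(2, 12, 9), (3, 10, 3)]
Optimal job order: [1, 2, 3]
Schedule:
  Job 1: M1 done at 7, M2 done at 15
  Job 2: M1 done at 19, M2 done at 28
  Job 3: M1 done at 29, M2 done at 32
Makespan = 32

32


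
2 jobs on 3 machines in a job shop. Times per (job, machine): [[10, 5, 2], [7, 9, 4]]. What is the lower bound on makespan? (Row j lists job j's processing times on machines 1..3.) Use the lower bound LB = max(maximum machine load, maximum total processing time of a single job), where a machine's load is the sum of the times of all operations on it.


Machine loads:
  Machine 1: 10 + 7 = 17
  Machine 2: 5 + 9 = 14
  Machine 3: 2 + 4 = 6
Max machine load = 17
Job totals:
  Job 1: 17
  Job 2: 20
Max job total = 20
Lower bound = max(17, 20) = 20

20


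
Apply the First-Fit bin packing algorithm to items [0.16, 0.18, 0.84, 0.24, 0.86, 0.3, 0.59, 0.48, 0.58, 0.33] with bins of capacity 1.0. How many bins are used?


Place items sequentially using First-Fit:
  Item 0.16 -> new Bin 1
  Item 0.18 -> Bin 1 (now 0.34)
  Item 0.84 -> new Bin 2
  Item 0.24 -> Bin 1 (now 0.58)
  Item 0.86 -> new Bin 3
  Item 0.3 -> Bin 1 (now 0.88)
  Item 0.59 -> new Bin 4
  Item 0.48 -> new Bin 5
  Item 0.58 -> new Bin 6
  Item 0.33 -> Bin 4 (now 0.92)
Total bins used = 6

6


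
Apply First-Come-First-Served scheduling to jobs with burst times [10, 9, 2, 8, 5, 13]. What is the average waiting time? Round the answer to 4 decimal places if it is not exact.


FCFS order (as given): [10, 9, 2, 8, 5, 13]
Waiting times:
  Job 1: wait = 0
  Job 2: wait = 10
  Job 3: wait = 19
  Job 4: wait = 21
  Job 5: wait = 29
  Job 6: wait = 34
Sum of waiting times = 113
Average waiting time = 113/6 = 18.8333

18.8333


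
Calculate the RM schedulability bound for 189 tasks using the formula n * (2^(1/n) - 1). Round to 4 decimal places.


Compute 2^(1/189) = 1.0036741787
Subtract 1: 1.0036741787 - 1 = 0.0036741787
Multiply by n: 189 * 0.0036741787 = 0.6944197743
Round to 4 dp: 0.6944

0.6944


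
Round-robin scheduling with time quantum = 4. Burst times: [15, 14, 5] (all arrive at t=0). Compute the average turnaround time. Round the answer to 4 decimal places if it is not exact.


Time quantum = 4
Execution trace:
  J1 runs 4 units, time = 4
  J2 runs 4 units, time = 8
  J3 runs 4 units, time = 12
  J1 runs 4 units, time = 16
  J2 runs 4 units, time = 20
  J3 runs 1 units, time = 21
  J1 runs 4 units, time = 25
  J2 runs 4 units, time = 29
  J1 runs 3 units, time = 32
  J2 runs 2 units, time = 34
Finish times: [32, 34, 21]
Average turnaround = 87/3 = 29.0

29.0


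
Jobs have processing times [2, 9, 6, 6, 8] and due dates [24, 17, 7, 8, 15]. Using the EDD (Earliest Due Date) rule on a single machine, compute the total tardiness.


Sort by due date (EDD order): [(6, 7), (6, 8), (8, 15), (9, 17), (2, 24)]
Compute completion times and tardiness:
  Job 1: p=6, d=7, C=6, tardiness=max(0,6-7)=0
  Job 2: p=6, d=8, C=12, tardiness=max(0,12-8)=4
  Job 3: p=8, d=15, C=20, tardiness=max(0,20-15)=5
  Job 4: p=9, d=17, C=29, tardiness=max(0,29-17)=12
  Job 5: p=2, d=24, C=31, tardiness=max(0,31-24)=7
Total tardiness = 28

28


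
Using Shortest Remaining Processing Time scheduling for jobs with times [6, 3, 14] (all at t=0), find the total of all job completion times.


Since all jobs arrive at t=0, SRPT equals SPT ordering.
SPT order: [3, 6, 14]
Completion times:
  Job 1: p=3, C=3
  Job 2: p=6, C=9
  Job 3: p=14, C=23
Total completion time = 3 + 9 + 23 = 35

35


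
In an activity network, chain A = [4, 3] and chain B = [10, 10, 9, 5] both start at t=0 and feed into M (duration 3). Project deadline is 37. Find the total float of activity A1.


Forward pass: ES(A1) = sum of predecessors on chain A = 0
EF = ES + duration = 0 + 4 = 4
Backward pass: LF(M) = deadline = 37; LS(M) = 37 - 3 = 34
LF(A1) = LS(M) - sum(successors on chain A) = 34 - 3 = 31
LS = LF - duration = 31 - 4 = 27
Total float = LS - ES = 27 - 0 = 27

27


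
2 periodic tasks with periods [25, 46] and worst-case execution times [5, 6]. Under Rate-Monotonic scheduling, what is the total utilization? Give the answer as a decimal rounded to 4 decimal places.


Compute individual utilizations (exact fractions):
  Task 1: C/T = 5/25 = 1/5 (approx. 0.2)
  Task 2: C/T = 6/46 = 3/23 (approx. 0.1304)
Total utilization U = 1/5 + 3/23 = 38/115
Rounded to 4 decimal places: U = 0.3304
RM (Liu & Layland) bound for 2 tasks = 0.828427; compare with U = 38/115 (approx. 0.330435)
U <= bound, so schedulable by RM sufficient condition.

0.3304


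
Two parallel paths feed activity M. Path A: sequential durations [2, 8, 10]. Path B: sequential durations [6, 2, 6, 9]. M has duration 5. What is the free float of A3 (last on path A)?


ES(A3) = sum of predecessors on chain A = 10
EF(A3) = ES + duration = 10 + 10 = 20
Successor of A3 is M. ES(M) = max(sum(A), sum(B)) = max(20, 23) = 23
Free float = ES(successor) - EF(current) = 23 - 20 = 3

3


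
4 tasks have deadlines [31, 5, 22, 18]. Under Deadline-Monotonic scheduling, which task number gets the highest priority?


Sort tasks by relative deadline (ascending):
  Task 2: deadline = 5
  Task 4: deadline = 18
  Task 3: deadline = 22
  Task 1: deadline = 31
Priority order (highest first): [2, 4, 3, 1]
Highest priority task = 2

2


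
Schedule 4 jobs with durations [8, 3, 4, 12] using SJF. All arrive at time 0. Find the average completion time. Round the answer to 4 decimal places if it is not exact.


SJF order (ascending): [3, 4, 8, 12]
Completion times:
  Job 1: burst=3, C=3
  Job 2: burst=4, C=7
  Job 3: burst=8, C=15
  Job 4: burst=12, C=27
Average completion = 52/4 = 13.0

13.0


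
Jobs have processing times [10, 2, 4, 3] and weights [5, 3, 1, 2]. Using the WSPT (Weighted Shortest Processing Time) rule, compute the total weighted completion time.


Compute p/w ratios and sort ascending (WSPT): [(2, 3), (3, 2), (10, 5), (4, 1)]
Compute weighted completion times:
  Job (p=2,w=3): C=2, w*C=3*2=6
  Job (p=3,w=2): C=5, w*C=2*5=10
  Job (p=10,w=5): C=15, w*C=5*15=75
  Job (p=4,w=1): C=19, w*C=1*19=19
Total weighted completion time = 110

110


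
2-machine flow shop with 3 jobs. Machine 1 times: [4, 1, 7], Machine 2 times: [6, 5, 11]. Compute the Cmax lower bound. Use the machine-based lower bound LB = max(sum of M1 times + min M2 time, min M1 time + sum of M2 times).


LB1 = sum(M1 times) + min(M2 times) = 12 + 5 = 17
LB2 = min(M1 times) + sum(M2 times) = 1 + 22 = 23
Lower bound = max(LB1, LB2) = max(17, 23) = 23

23


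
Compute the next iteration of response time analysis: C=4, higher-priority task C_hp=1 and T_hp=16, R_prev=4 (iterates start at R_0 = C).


R_next = C + ceil(R_prev / T_hp) * C_hp
ceil(4 / 16) = ceil(0.25) = 1
Interference = 1 * 1 = 1
R_next = 4 + 1 = 5

5


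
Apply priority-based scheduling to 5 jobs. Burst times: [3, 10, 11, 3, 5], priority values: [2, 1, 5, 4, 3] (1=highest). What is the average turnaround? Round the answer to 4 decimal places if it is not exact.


Sort by priority (ascending = highest first):
Order: [(1, 10), (2, 3), (3, 5), (4, 3), (5, 11)]
Completion times:
  Priority 1, burst=10, C=10
  Priority 2, burst=3, C=13
  Priority 3, burst=5, C=18
  Priority 4, burst=3, C=21
  Priority 5, burst=11, C=32
Average turnaround = 94/5 = 18.8

18.8


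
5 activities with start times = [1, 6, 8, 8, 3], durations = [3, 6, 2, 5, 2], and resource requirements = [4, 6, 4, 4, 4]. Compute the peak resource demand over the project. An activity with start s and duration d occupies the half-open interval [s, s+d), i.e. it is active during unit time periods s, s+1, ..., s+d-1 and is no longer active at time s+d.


Each activity i is active on [start_i, start_i + duration_i).
Compute total resource usage per time slot:
  t=0: active resources = [], total = 0
  t=1: active resources = [4], total = 4
  t=2: active resources = [4], total = 4
  t=3: active resources = [4, 4], total = 8
  t=4: active resources = [4], total = 4
  t=5: active resources = [], total = 0
  t=6: active resources = [6], total = 6
  t=7: active resources = [6], total = 6
  t=8: active resources = [6, 4, 4], total = 14
  t=9: active resources = [6, 4, 4], total = 14
  t=10: active resources = [6, 4], total = 10
  t=11: active resources = [6, 4], total = 10
  t=12: active resources = [4], total = 4
Peak resource demand = 14

14


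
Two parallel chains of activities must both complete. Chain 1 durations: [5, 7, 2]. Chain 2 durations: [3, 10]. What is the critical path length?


Path A total = 5 + 7 + 2 = 14
Path B total = 3 + 10 = 13
Critical path = longest path = max(14, 13) = 14

14


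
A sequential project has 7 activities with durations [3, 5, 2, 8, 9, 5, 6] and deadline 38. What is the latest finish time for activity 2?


LF(activity 2) = deadline - sum of successor durations
Successors: activities 3 through 7 with durations [2, 8, 9, 5, 6]
Sum of successor durations = 30
LF = 38 - 30 = 8

8


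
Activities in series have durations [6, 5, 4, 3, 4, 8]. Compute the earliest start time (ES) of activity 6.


Activity 6 starts after activities 1 through 5 complete.
Predecessor durations: [6, 5, 4, 3, 4]
ES = 6 + 5 + 4 + 3 + 4 = 22

22


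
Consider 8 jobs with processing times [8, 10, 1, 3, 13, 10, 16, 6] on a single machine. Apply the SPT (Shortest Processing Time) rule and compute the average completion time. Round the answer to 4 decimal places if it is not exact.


Sort jobs by processing time (SPT order): [1, 3, 6, 8, 10, 10, 13, 16]
Compute completion times sequentially:
  Job 1: processing = 1, completes at 1
  Job 2: processing = 3, completes at 4
  Job 3: processing = 6, completes at 10
  Job 4: processing = 8, completes at 18
  Job 5: processing = 10, completes at 28
  Job 6: processing = 10, completes at 38
  Job 7: processing = 13, completes at 51
  Job 8: processing = 16, completes at 67
Sum of completion times = 217
Average completion time = 217/8 = 27.125

27.125


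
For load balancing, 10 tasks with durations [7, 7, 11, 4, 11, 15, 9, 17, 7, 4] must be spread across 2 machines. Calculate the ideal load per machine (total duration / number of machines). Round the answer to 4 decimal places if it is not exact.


Total processing time = 7 + 7 + 11 + 4 + 11 + 15 + 9 + 17 + 7 + 4 = 92
Number of machines = 2
Ideal balanced load = 92 / 2 = 46.0

46.0


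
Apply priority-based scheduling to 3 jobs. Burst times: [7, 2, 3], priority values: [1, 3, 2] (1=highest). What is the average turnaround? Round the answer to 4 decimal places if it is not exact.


Sort by priority (ascending = highest first):
Order: [(1, 7), (2, 3), (3, 2)]
Completion times:
  Priority 1, burst=7, C=7
  Priority 2, burst=3, C=10
  Priority 3, burst=2, C=12
Average turnaround = 29/3 = 9.6667

9.6667


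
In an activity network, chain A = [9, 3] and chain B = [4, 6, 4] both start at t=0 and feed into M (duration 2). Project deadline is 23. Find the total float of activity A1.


Forward pass: ES(A1) = sum of predecessors on chain A = 0
EF = ES + duration = 0 + 9 = 9
Backward pass: LF(M) = deadline = 23; LS(M) = 23 - 2 = 21
LF(A1) = LS(M) - sum(successors on chain A) = 21 - 3 = 18
LS = LF - duration = 18 - 9 = 9
Total float = LS - ES = 9 - 0 = 9

9


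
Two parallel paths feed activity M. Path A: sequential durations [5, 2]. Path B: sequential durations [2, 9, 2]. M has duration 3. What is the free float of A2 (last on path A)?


ES(A2) = sum of predecessors on chain A = 5
EF(A2) = ES + duration = 5 + 2 = 7
Successor of A2 is M. ES(M) = max(sum(A), sum(B)) = max(7, 13) = 13
Free float = ES(successor) - EF(current) = 13 - 7 = 6

6


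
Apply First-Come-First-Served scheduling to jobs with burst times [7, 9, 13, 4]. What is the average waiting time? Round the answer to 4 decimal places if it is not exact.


FCFS order (as given): [7, 9, 13, 4]
Waiting times:
  Job 1: wait = 0
  Job 2: wait = 7
  Job 3: wait = 16
  Job 4: wait = 29
Sum of waiting times = 52
Average waiting time = 52/4 = 13.0

13.0


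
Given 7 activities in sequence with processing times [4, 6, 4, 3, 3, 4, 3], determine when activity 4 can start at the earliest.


Activity 4 starts after activities 1 through 3 complete.
Predecessor durations: [4, 6, 4]
ES = 4 + 6 + 4 = 14

14


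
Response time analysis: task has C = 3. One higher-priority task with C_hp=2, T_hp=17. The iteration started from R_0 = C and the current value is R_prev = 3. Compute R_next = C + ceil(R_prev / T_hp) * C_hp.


R_next = C + ceil(R_prev / T_hp) * C_hp
ceil(3 / 17) = ceil(0.1765) = 1
Interference = 1 * 2 = 2
R_next = 3 + 2 = 5

5


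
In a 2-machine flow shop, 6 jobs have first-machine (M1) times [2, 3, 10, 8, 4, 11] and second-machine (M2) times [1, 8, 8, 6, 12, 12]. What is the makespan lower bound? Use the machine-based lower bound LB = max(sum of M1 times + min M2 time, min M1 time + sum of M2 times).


LB1 = sum(M1 times) + min(M2 times) = 38 + 1 = 39
LB2 = min(M1 times) + sum(M2 times) = 2 + 47 = 49
Lower bound = max(LB1, LB2) = max(39, 49) = 49

49


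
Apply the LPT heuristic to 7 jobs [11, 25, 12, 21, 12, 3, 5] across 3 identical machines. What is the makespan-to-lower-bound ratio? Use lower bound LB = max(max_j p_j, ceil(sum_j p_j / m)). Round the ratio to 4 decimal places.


LPT order: [25, 21, 12, 12, 11, 5, 3]
Machine loads after assignment: [28, 32, 29]
LPT makespan = 32
Lower bound = max(max_job, ceil(total/3)) = max(25, 30) = 30
Ratio = 32 / 30 = 1.0667

1.0667


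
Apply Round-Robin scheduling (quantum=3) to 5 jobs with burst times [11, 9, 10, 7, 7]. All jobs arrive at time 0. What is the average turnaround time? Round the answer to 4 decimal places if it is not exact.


Time quantum = 3
Execution trace:
  J1 runs 3 units, time = 3
  J2 runs 3 units, time = 6
  J3 runs 3 units, time = 9
  J4 runs 3 units, time = 12
  J5 runs 3 units, time = 15
  J1 runs 3 units, time = 18
  J2 runs 3 units, time = 21
  J3 runs 3 units, time = 24
  J4 runs 3 units, time = 27
  J5 runs 3 units, time = 30
  J1 runs 3 units, time = 33
  J2 runs 3 units, time = 36
  J3 runs 3 units, time = 39
  J4 runs 1 units, time = 40
  J5 runs 1 units, time = 41
  J1 runs 2 units, time = 43
  J3 runs 1 units, time = 44
Finish times: [43, 36, 44, 40, 41]
Average turnaround = 204/5 = 40.8

40.8


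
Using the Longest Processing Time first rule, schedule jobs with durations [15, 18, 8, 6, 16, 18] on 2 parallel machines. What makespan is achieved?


Sort jobs in decreasing order (LPT): [18, 18, 16, 15, 8, 6]
Assign each job to the least loaded machine:
  Machine 1: jobs [18, 16, 6], load = 40
  Machine 2: jobs [18, 15, 8], load = 41
Makespan = max load = 41

41


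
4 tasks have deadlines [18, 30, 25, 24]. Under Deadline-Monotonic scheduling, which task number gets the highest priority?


Sort tasks by relative deadline (ascending):
  Task 1: deadline = 18
  Task 4: deadline = 24
  Task 3: deadline = 25
  Task 2: deadline = 30
Priority order (highest first): [1, 4, 3, 2]
Highest priority task = 1

1


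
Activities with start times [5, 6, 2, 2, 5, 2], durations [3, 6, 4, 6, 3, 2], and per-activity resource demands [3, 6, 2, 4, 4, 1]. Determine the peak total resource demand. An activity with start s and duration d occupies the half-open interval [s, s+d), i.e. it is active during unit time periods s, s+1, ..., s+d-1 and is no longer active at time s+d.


Each activity i is active on [start_i, start_i + duration_i).
Compute total resource usage per time slot:
  t=0: active resources = [], total = 0
  t=1: active resources = [], total = 0
  t=2: active resources = [2, 4, 1], total = 7
  t=3: active resources = [2, 4, 1], total = 7
  t=4: active resources = [2, 4], total = 6
  t=5: active resources = [3, 2, 4, 4], total = 13
  t=6: active resources = [3, 6, 4, 4], total = 17
  t=7: active resources = [3, 6, 4, 4], total = 17
  t=8: active resources = [6], total = 6
  t=9: active resources = [6], total = 6
  t=10: active resources = [6], total = 6
  t=11: active resources = [6], total = 6
Peak resource demand = 17

17


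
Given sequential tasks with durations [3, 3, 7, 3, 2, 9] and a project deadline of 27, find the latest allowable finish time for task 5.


LF(activity 5) = deadline - sum of successor durations
Successors: activities 6 through 6 with durations [9]
Sum of successor durations = 9
LF = 27 - 9 = 18

18


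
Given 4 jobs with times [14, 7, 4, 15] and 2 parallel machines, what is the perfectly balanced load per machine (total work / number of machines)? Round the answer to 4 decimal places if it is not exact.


Total processing time = 14 + 7 + 4 + 15 = 40
Number of machines = 2
Ideal balanced load = 40 / 2 = 20.0

20.0


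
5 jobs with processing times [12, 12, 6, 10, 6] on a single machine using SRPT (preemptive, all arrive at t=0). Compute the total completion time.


Since all jobs arrive at t=0, SRPT equals SPT ordering.
SPT order: [6, 6, 10, 12, 12]
Completion times:
  Job 1: p=6, C=6
  Job 2: p=6, C=12
  Job 3: p=10, C=22
  Job 4: p=12, C=34
  Job 5: p=12, C=46
Total completion time = 6 + 12 + 22 + 34 + 46 = 120

120


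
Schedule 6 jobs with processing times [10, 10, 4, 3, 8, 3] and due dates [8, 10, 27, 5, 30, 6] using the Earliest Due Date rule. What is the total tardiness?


Sort by due date (EDD order): [(3, 5), (3, 6), (10, 8), (10, 10), (4, 27), (8, 30)]
Compute completion times and tardiness:
  Job 1: p=3, d=5, C=3, tardiness=max(0,3-5)=0
  Job 2: p=3, d=6, C=6, tardiness=max(0,6-6)=0
  Job 3: p=10, d=8, C=16, tardiness=max(0,16-8)=8
  Job 4: p=10, d=10, C=26, tardiness=max(0,26-10)=16
  Job 5: p=4, d=27, C=30, tardiness=max(0,30-27)=3
  Job 6: p=8, d=30, C=38, tardiness=max(0,38-30)=8
Total tardiness = 35

35


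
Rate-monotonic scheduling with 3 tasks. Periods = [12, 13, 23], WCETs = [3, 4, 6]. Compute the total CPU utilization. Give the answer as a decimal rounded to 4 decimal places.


Compute individual utilizations (exact fractions):
  Task 1: C/T = 3/12 = 1/4 (approx. 0.25)
  Task 2: C/T = 4/13 (approx. 0.3077)
  Task 3: C/T = 6/23 (approx. 0.2609)
Total utilization U = 1/4 + 4/13 + 6/23 = 979/1196
Rounded to 4 decimal places: U = 0.8186
RM (Liu & Layland) bound for 3 tasks = 0.779763; compare with U = 979/1196 (approx. 0.818562)
bound < U <= 1, so the RM sufficient condition is not met (inconclusive; an exact test such as response-time analysis is needed).

0.8186


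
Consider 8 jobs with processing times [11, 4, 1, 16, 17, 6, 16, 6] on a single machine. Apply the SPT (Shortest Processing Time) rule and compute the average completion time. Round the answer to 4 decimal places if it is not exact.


Sort jobs by processing time (SPT order): [1, 4, 6, 6, 11, 16, 16, 17]
Compute completion times sequentially:
  Job 1: processing = 1, completes at 1
  Job 2: processing = 4, completes at 5
  Job 3: processing = 6, completes at 11
  Job 4: processing = 6, completes at 17
  Job 5: processing = 11, completes at 28
  Job 6: processing = 16, completes at 44
  Job 7: processing = 16, completes at 60
  Job 8: processing = 17, completes at 77
Sum of completion times = 243
Average completion time = 243/8 = 30.375

30.375


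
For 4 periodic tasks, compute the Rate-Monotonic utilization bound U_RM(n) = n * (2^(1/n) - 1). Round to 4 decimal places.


Compute 2^(1/4) = 1.1892071150
Subtract 1: 1.1892071150 - 1 = 0.1892071150
Multiply by n: 4 * 0.1892071150 = 0.7568284600
Round to 4 dp: 0.7568

0.7568


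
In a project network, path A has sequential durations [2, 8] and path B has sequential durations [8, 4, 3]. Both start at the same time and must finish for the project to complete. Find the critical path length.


Path A total = 2 + 8 = 10
Path B total = 8 + 4 + 3 = 15
Critical path = longest path = max(10, 15) = 15

15


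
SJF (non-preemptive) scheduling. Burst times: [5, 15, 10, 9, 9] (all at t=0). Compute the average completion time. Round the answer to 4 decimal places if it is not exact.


SJF order (ascending): [5, 9, 9, 10, 15]
Completion times:
  Job 1: burst=5, C=5
  Job 2: burst=9, C=14
  Job 3: burst=9, C=23
  Job 4: burst=10, C=33
  Job 5: burst=15, C=48
Average completion = 123/5 = 24.6

24.6


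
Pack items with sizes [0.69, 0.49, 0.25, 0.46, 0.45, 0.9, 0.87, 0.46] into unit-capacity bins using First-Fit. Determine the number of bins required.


Place items sequentially using First-Fit:
  Item 0.69 -> new Bin 1
  Item 0.49 -> new Bin 2
  Item 0.25 -> Bin 1 (now 0.94)
  Item 0.46 -> Bin 2 (now 0.95)
  Item 0.45 -> new Bin 3
  Item 0.9 -> new Bin 4
  Item 0.87 -> new Bin 5
  Item 0.46 -> Bin 3 (now 0.91)
Total bins used = 5

5


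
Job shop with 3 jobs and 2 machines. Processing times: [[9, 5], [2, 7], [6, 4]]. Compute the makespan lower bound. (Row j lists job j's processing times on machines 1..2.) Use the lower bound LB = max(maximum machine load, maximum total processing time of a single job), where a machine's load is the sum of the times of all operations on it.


Machine loads:
  Machine 1: 9 + 2 + 6 = 17
  Machine 2: 5 + 7 + 4 = 16
Max machine load = 17
Job totals:
  Job 1: 14
  Job 2: 9
  Job 3: 10
Max job total = 14
Lower bound = max(17, 14) = 17

17


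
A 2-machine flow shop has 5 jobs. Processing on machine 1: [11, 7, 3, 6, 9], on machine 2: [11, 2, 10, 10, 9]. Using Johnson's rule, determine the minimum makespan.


Apply Johnson's rule:
  Group 1 (a <= b): [(3, 3, 10), (4, 6, 10), (5, 9, 9), (1, 11, 11)]
  Group 2 (a > b): [(2, 7, 2)]
Optimal job order: [3, 4, 5, 1, 2]
Schedule:
  Job 3: M1 done at 3, M2 done at 13
  Job 4: M1 done at 9, M2 done at 23
  Job 5: M1 done at 18, M2 done at 32
  Job 1: M1 done at 29, M2 done at 43
  Job 2: M1 done at 36, M2 done at 45
Makespan = 45

45


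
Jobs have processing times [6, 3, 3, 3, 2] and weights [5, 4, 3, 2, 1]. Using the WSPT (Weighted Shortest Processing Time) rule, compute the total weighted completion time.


Compute p/w ratios and sort ascending (WSPT): [(3, 4), (3, 3), (6, 5), (3, 2), (2, 1)]
Compute weighted completion times:
  Job (p=3,w=4): C=3, w*C=4*3=12
  Job (p=3,w=3): C=6, w*C=3*6=18
  Job (p=6,w=5): C=12, w*C=5*12=60
  Job (p=3,w=2): C=15, w*C=2*15=30
  Job (p=2,w=1): C=17, w*C=1*17=17
Total weighted completion time = 137

137
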